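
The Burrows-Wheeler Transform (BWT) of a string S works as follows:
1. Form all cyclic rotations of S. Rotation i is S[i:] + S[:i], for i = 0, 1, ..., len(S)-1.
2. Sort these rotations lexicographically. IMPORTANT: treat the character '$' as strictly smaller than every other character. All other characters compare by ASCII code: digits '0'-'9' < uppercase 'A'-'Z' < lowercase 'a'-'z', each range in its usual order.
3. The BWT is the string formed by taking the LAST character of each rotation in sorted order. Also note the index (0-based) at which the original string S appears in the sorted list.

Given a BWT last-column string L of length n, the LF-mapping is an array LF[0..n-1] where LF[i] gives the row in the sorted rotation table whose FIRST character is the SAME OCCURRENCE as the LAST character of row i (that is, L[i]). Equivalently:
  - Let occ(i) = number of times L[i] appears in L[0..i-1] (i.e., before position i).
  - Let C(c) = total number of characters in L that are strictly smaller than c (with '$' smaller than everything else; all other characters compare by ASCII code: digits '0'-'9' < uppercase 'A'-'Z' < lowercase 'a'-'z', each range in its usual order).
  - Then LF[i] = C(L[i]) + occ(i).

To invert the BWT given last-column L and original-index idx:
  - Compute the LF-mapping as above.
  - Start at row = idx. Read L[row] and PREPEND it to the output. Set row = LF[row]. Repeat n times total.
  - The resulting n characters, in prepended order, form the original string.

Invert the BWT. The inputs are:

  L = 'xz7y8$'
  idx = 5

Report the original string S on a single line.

Answer: z78yx$

Derivation:
LF mapping: 3 5 1 4 2 0
Walk LF starting at row 5, prepending L[row]:
  step 1: row=5, L[5]='$', prepend. Next row=LF[5]=0
  step 2: row=0, L[0]='x', prepend. Next row=LF[0]=3
  step 3: row=3, L[3]='y', prepend. Next row=LF[3]=4
  step 4: row=4, L[4]='8', prepend. Next row=LF[4]=2
  step 5: row=2, L[2]='7', prepend. Next row=LF[2]=1
  step 6: row=1, L[1]='z', prepend. Next row=LF[1]=5
Reversed output: z78yx$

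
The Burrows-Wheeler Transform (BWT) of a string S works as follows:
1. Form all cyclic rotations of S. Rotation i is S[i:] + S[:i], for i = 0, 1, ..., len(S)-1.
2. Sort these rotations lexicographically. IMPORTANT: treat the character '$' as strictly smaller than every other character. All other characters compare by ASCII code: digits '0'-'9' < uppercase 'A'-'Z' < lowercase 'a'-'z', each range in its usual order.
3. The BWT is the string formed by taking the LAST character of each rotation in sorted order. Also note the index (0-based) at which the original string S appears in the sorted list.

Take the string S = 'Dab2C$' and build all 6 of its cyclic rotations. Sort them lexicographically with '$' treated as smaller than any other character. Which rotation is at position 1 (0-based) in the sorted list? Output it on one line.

Answer: 2C$Dab

Derivation:
All 6 rotations (rotation i = S[i:]+S[:i]):
  rot[0] = Dab2C$
  rot[1] = ab2C$D
  rot[2] = b2C$Da
  rot[3] = 2C$Dab
  rot[4] = C$Dab2
  rot[5] = $Dab2C
Sorted (with $ < everything):
  sorted[0] = $Dab2C
  sorted[1] = 2C$Dab
  sorted[2] = C$Dab2
  sorted[3] = Dab2C$
  sorted[4] = ab2C$D
  sorted[5] = b2C$Da
sorted[1] = 2C$Dab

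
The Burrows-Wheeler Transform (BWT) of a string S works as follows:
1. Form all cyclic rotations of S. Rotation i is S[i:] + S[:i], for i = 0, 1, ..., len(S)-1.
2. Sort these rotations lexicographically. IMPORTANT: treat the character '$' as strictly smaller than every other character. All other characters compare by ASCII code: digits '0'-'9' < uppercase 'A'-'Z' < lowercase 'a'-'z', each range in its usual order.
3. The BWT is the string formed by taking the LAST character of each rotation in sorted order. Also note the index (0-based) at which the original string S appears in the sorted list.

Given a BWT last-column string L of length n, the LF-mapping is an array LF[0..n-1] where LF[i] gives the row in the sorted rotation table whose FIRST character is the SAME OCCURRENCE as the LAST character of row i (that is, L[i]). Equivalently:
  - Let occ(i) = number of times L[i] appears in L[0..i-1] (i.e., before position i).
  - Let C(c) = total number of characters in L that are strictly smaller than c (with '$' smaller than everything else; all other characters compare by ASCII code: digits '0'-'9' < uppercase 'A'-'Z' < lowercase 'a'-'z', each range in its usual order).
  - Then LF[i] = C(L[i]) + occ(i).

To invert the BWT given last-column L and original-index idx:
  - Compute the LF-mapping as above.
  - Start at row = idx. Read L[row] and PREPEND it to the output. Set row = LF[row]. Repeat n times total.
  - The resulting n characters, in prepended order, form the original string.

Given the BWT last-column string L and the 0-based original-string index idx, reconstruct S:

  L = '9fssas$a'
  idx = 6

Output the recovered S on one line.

LF mapping: 1 4 5 6 2 7 0 3
Walk LF starting at row 6, prepending L[row]:
  step 1: row=6, L[6]='$', prepend. Next row=LF[6]=0
  step 2: row=0, L[0]='9', prepend. Next row=LF[0]=1
  step 3: row=1, L[1]='f', prepend. Next row=LF[1]=4
  step 4: row=4, L[4]='a', prepend. Next row=LF[4]=2
  step 5: row=2, L[2]='s', prepend. Next row=LF[2]=5
  step 6: row=5, L[5]='s', prepend. Next row=LF[5]=7
  step 7: row=7, L[7]='a', prepend. Next row=LF[7]=3
  step 8: row=3, L[3]='s', prepend. Next row=LF[3]=6
Reversed output: sassaf9$

Answer: sassaf9$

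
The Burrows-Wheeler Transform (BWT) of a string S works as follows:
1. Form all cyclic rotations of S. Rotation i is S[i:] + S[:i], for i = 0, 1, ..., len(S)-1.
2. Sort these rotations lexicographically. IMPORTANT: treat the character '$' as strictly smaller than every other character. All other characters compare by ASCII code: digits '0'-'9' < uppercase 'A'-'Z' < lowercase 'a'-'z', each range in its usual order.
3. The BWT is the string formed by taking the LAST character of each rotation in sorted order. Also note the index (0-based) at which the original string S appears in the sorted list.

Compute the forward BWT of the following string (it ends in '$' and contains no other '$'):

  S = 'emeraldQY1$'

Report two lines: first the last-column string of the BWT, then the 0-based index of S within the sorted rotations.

All 11 rotations (rotation i = S[i:]+S[:i]):
  rot[0] = emeraldQY1$
  rot[1] = meraldQY1$e
  rot[2] = eraldQY1$em
  rot[3] = raldQY1$eme
  rot[4] = aldQY1$emer
  rot[5] = ldQY1$emera
  rot[6] = dQY1$emeral
  rot[7] = QY1$emerald
  rot[8] = Y1$emeraldQ
  rot[9] = 1$emeraldQY
  rot[10] = $emeraldQY1
Sorted (with $ < everything):
  sorted[0] = $emeraldQY1  (last char: '1')
  sorted[1] = 1$emeraldQY  (last char: 'Y')
  sorted[2] = QY1$emerald  (last char: 'd')
  sorted[3] = Y1$emeraldQ  (last char: 'Q')
  sorted[4] = aldQY1$emer  (last char: 'r')
  sorted[5] = dQY1$emeral  (last char: 'l')
  sorted[6] = emeraldQY1$  (last char: '$')
  sorted[7] = eraldQY1$em  (last char: 'm')
  sorted[8] = ldQY1$emera  (last char: 'a')
  sorted[9] = meraldQY1$e  (last char: 'e')
  sorted[10] = raldQY1$eme  (last char: 'e')
Last column: 1YdQrl$maee
Original string S is at sorted index 6

Answer: 1YdQrl$maee
6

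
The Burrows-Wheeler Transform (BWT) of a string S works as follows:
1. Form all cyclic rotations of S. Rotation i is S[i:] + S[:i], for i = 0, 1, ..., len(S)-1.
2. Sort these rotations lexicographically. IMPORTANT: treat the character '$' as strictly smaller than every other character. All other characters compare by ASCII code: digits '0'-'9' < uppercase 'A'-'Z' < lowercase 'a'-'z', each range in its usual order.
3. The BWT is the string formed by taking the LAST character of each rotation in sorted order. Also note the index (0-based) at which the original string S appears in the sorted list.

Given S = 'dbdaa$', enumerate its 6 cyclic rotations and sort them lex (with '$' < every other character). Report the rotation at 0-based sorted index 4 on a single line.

Answer: daa$db

Derivation:
All 6 rotations (rotation i = S[i:]+S[:i]):
  rot[0] = dbdaa$
  rot[1] = bdaa$d
  rot[2] = daa$db
  rot[3] = aa$dbd
  rot[4] = a$dbda
  rot[5] = $dbdaa
Sorted (with $ < everything):
  sorted[0] = $dbdaa
  sorted[1] = a$dbda
  sorted[2] = aa$dbd
  sorted[3] = bdaa$d
  sorted[4] = daa$db
  sorted[5] = dbdaa$
sorted[4] = daa$db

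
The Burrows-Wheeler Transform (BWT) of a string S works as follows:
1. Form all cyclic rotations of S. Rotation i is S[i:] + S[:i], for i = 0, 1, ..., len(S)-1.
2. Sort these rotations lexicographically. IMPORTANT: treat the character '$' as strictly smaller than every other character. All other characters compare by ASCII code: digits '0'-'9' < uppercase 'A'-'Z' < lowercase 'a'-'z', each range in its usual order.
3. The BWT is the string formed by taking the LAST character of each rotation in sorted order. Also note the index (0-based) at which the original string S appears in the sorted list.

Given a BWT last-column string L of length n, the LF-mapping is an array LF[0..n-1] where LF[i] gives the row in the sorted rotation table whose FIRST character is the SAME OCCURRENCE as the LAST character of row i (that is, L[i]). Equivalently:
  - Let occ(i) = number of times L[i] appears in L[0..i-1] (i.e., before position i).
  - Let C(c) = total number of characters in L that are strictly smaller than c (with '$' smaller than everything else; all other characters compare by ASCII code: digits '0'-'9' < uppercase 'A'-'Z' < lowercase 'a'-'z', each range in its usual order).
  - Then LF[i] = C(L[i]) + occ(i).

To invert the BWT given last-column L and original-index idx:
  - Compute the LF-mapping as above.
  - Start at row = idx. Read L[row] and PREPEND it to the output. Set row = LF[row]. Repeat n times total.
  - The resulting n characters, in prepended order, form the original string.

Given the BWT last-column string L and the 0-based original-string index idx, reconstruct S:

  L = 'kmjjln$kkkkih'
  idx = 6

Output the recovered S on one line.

LF mapping: 5 11 3 4 10 12 0 6 7 8 9 2 1
Walk LF starting at row 6, prepending L[row]:
  step 1: row=6, L[6]='$', prepend. Next row=LF[6]=0
  step 2: row=0, L[0]='k', prepend. Next row=LF[0]=5
  step 3: row=5, L[5]='n', prepend. Next row=LF[5]=12
  step 4: row=12, L[12]='h', prepend. Next row=LF[12]=1
  step 5: row=1, L[1]='m', prepend. Next row=LF[1]=11
  step 6: row=11, L[11]='i', prepend. Next row=LF[11]=2
  step 7: row=2, L[2]='j', prepend. Next row=LF[2]=3
  step 8: row=3, L[3]='j', prepend. Next row=LF[3]=4
  step 9: row=4, L[4]='l', prepend. Next row=LF[4]=10
  step 10: row=10, L[10]='k', prepend. Next row=LF[10]=9
  step 11: row=9, L[9]='k', prepend. Next row=LF[9]=8
  step 12: row=8, L[8]='k', prepend. Next row=LF[8]=7
  step 13: row=7, L[7]='k', prepend. Next row=LF[7]=6
Reversed output: kkkkljjimhnk$

Answer: kkkkljjimhnk$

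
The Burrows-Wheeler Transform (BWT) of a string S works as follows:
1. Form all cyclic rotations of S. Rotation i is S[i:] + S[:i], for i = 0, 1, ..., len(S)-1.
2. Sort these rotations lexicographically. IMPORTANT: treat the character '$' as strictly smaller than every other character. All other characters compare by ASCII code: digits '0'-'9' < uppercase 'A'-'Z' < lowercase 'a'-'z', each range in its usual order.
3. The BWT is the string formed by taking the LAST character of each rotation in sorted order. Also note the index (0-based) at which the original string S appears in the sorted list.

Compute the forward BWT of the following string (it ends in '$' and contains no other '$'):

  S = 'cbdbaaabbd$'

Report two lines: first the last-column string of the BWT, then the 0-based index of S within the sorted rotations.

Answer: dbaadabc$bb
8

Derivation:
All 11 rotations (rotation i = S[i:]+S[:i]):
  rot[0] = cbdbaaabbd$
  rot[1] = bdbaaabbd$c
  rot[2] = dbaaabbd$cb
  rot[3] = baaabbd$cbd
  rot[4] = aaabbd$cbdb
  rot[5] = aabbd$cbdba
  rot[6] = abbd$cbdbaa
  rot[7] = bbd$cbdbaaa
  rot[8] = bd$cbdbaaab
  rot[9] = d$cbdbaaabb
  rot[10] = $cbdbaaabbd
Sorted (with $ < everything):
  sorted[0] = $cbdbaaabbd  (last char: 'd')
  sorted[1] = aaabbd$cbdb  (last char: 'b')
  sorted[2] = aabbd$cbdba  (last char: 'a')
  sorted[3] = abbd$cbdbaa  (last char: 'a')
  sorted[4] = baaabbd$cbd  (last char: 'd')
  sorted[5] = bbd$cbdbaaa  (last char: 'a')
  sorted[6] = bd$cbdbaaab  (last char: 'b')
  sorted[7] = bdbaaabbd$c  (last char: 'c')
  sorted[8] = cbdbaaabbd$  (last char: '$')
  sorted[9] = d$cbdbaaabb  (last char: 'b')
  sorted[10] = dbaaabbd$cb  (last char: 'b')
Last column: dbaadabc$bb
Original string S is at sorted index 8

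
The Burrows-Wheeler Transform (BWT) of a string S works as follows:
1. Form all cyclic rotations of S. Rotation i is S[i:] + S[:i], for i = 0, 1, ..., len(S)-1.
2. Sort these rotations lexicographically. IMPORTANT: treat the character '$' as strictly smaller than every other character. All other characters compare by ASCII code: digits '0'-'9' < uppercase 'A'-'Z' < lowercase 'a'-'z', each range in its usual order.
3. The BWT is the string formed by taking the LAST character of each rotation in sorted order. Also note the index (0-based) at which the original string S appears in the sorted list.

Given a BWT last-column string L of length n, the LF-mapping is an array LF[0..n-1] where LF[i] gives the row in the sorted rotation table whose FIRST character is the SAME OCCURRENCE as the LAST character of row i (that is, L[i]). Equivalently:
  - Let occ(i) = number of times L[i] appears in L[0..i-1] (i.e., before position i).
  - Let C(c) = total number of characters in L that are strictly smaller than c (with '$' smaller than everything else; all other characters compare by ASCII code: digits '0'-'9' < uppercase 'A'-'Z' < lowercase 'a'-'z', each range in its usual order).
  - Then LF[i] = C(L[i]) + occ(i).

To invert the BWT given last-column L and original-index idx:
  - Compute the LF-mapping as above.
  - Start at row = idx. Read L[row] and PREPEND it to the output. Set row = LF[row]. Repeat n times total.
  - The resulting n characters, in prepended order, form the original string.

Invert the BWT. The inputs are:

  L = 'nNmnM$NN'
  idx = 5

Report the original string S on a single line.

LF mapping: 6 2 5 7 1 0 3 4
Walk LF starting at row 5, prepending L[row]:
  step 1: row=5, L[5]='$', prepend. Next row=LF[5]=0
  step 2: row=0, L[0]='n', prepend. Next row=LF[0]=6
  step 3: row=6, L[6]='N', prepend. Next row=LF[6]=3
  step 4: row=3, L[3]='n', prepend. Next row=LF[3]=7
  step 5: row=7, L[7]='N', prepend. Next row=LF[7]=4
  step 6: row=4, L[4]='M', prepend. Next row=LF[4]=1
  step 7: row=1, L[1]='N', prepend. Next row=LF[1]=2
  step 8: row=2, L[2]='m', prepend. Next row=LF[2]=5
Reversed output: mNMNnNn$

Answer: mNMNnNn$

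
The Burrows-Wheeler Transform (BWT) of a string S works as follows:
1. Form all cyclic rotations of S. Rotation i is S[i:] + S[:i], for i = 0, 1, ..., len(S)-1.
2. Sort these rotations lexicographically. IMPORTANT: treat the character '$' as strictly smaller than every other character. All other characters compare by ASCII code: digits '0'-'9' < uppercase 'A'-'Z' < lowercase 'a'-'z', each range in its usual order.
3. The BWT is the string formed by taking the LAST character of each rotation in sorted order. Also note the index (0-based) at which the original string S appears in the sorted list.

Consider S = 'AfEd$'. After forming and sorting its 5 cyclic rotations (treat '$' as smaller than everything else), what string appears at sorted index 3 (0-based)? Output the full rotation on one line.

All 5 rotations (rotation i = S[i:]+S[:i]):
  rot[0] = AfEd$
  rot[1] = fEd$A
  rot[2] = Ed$Af
  rot[3] = d$AfE
  rot[4] = $AfEd
Sorted (with $ < everything):
  sorted[0] = $AfEd
  sorted[1] = AfEd$
  sorted[2] = Ed$Af
  sorted[3] = d$AfE
  sorted[4] = fEd$A
sorted[3] = d$AfE

Answer: d$AfE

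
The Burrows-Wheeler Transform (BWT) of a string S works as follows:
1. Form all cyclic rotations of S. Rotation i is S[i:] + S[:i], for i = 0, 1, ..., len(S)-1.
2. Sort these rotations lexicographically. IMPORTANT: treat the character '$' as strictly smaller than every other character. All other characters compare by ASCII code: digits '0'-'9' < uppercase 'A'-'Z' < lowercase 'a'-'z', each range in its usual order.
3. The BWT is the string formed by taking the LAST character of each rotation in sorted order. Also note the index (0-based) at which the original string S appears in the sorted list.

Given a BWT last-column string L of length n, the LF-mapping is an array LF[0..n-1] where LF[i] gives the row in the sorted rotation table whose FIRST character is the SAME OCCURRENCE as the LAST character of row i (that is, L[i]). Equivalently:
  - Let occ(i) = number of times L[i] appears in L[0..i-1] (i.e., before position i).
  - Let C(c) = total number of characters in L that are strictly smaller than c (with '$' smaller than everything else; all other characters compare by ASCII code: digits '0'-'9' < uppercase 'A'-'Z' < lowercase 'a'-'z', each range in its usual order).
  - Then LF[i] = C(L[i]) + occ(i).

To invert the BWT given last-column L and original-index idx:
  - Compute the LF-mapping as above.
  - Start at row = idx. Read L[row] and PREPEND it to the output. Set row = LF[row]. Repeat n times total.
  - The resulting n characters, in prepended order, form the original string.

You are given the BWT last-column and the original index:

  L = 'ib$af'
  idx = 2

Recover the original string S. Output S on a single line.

LF mapping: 4 2 0 1 3
Walk LF starting at row 2, prepending L[row]:
  step 1: row=2, L[2]='$', prepend. Next row=LF[2]=0
  step 2: row=0, L[0]='i', prepend. Next row=LF[0]=4
  step 3: row=4, L[4]='f', prepend. Next row=LF[4]=3
  step 4: row=3, L[3]='a', prepend. Next row=LF[3]=1
  step 5: row=1, L[1]='b', prepend. Next row=LF[1]=2
Reversed output: bafi$

Answer: bafi$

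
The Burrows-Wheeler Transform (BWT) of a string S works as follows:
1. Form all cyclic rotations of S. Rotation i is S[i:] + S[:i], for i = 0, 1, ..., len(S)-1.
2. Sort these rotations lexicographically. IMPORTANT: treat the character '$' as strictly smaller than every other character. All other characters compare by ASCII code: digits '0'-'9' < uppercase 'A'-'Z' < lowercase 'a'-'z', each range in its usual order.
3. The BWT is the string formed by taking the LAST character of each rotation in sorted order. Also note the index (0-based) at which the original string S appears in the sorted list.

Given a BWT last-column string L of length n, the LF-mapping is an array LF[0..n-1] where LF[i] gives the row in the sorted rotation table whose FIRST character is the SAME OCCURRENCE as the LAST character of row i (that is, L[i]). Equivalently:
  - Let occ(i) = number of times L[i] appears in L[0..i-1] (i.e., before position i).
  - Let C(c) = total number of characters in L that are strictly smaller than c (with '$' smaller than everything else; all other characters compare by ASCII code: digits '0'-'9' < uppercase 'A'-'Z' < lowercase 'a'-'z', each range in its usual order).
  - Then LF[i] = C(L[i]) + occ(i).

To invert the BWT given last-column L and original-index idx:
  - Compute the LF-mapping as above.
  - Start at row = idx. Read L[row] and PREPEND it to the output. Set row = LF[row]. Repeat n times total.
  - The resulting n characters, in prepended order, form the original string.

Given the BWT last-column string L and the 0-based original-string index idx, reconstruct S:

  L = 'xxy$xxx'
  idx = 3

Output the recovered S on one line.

LF mapping: 1 2 6 0 3 4 5
Walk LF starting at row 3, prepending L[row]:
  step 1: row=3, L[3]='$', prepend. Next row=LF[3]=0
  step 2: row=0, L[0]='x', prepend. Next row=LF[0]=1
  step 3: row=1, L[1]='x', prepend. Next row=LF[1]=2
  step 4: row=2, L[2]='y', prepend. Next row=LF[2]=6
  step 5: row=6, L[6]='x', prepend. Next row=LF[6]=5
  step 6: row=5, L[5]='x', prepend. Next row=LF[5]=4
  step 7: row=4, L[4]='x', prepend. Next row=LF[4]=3
Reversed output: xxxyxx$

Answer: xxxyxx$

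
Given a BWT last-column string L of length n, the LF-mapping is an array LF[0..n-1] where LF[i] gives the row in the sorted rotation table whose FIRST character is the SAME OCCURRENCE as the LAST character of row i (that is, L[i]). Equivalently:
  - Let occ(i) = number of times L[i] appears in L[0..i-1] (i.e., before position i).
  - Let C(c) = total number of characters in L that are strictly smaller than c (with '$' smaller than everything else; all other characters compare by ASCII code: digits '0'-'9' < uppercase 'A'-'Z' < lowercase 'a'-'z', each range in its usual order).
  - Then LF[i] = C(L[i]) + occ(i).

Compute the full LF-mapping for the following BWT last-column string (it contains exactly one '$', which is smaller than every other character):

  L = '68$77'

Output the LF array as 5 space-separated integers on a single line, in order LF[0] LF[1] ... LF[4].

Answer: 1 4 0 2 3

Derivation:
Char counts: '$':1, '6':1, '7':2, '8':1
C (first-col start): C('$')=0, C('6')=1, C('7')=2, C('8')=4
L[0]='6': occ=0, LF[0]=C('6')+0=1+0=1
L[1]='8': occ=0, LF[1]=C('8')+0=4+0=4
L[2]='$': occ=0, LF[2]=C('$')+0=0+0=0
L[3]='7': occ=0, LF[3]=C('7')+0=2+0=2
L[4]='7': occ=1, LF[4]=C('7')+1=2+1=3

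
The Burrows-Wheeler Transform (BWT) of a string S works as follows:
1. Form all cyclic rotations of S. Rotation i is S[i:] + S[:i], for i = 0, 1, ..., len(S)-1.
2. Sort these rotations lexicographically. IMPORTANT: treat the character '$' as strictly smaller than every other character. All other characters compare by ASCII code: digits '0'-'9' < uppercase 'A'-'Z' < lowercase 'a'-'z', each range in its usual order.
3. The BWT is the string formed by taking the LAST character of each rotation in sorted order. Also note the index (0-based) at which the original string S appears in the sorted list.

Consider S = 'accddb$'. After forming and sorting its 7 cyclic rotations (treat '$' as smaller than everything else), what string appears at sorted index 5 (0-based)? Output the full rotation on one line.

Answer: db$accd

Derivation:
All 7 rotations (rotation i = S[i:]+S[:i]):
  rot[0] = accddb$
  rot[1] = ccddb$a
  rot[2] = cddb$ac
  rot[3] = ddb$acc
  rot[4] = db$accd
  rot[5] = b$accdd
  rot[6] = $accddb
Sorted (with $ < everything):
  sorted[0] = $accddb
  sorted[1] = accddb$
  sorted[2] = b$accdd
  sorted[3] = ccddb$a
  sorted[4] = cddb$ac
  sorted[5] = db$accd
  sorted[6] = ddb$acc
sorted[5] = db$accd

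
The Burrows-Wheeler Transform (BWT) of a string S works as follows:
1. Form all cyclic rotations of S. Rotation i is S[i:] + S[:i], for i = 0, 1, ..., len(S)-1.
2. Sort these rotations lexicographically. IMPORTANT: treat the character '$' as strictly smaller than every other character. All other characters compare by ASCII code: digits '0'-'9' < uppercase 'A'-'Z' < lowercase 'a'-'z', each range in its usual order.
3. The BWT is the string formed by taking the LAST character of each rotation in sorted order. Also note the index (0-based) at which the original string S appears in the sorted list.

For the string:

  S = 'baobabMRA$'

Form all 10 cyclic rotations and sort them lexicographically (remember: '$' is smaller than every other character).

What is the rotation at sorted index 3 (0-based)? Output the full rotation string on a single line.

All 10 rotations (rotation i = S[i:]+S[:i]):
  rot[0] = baobabMRA$
  rot[1] = aobabMRA$b
  rot[2] = obabMRA$ba
  rot[3] = babMRA$bao
  rot[4] = abMRA$baob
  rot[5] = bMRA$baoba
  rot[6] = MRA$baobab
  rot[7] = RA$baobabM
  rot[8] = A$baobabMR
  rot[9] = $baobabMRA
Sorted (with $ < everything):
  sorted[0] = $baobabMRA
  sorted[1] = A$baobabMR
  sorted[2] = MRA$baobab
  sorted[3] = RA$baobabM
  sorted[4] = abMRA$baob
  sorted[5] = aobabMRA$b
  sorted[6] = bMRA$baoba
  sorted[7] = babMRA$bao
  sorted[8] = baobabMRA$
  sorted[9] = obabMRA$ba
sorted[3] = RA$baobabM

Answer: RA$baobabM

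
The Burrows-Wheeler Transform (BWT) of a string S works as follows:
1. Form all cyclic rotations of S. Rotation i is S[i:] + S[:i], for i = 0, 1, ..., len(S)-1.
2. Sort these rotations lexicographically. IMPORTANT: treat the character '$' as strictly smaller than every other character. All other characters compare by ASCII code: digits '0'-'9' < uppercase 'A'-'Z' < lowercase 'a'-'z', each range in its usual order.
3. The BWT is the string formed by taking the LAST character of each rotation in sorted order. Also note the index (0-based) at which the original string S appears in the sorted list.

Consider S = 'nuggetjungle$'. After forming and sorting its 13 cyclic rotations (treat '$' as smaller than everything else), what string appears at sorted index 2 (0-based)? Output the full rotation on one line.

Answer: etjungle$nugg

Derivation:
All 13 rotations (rotation i = S[i:]+S[:i]):
  rot[0] = nuggetjungle$
  rot[1] = uggetjungle$n
  rot[2] = ggetjungle$nu
  rot[3] = getjungle$nug
  rot[4] = etjungle$nugg
  rot[5] = tjungle$nugge
  rot[6] = jungle$nugget
  rot[7] = ungle$nuggetj
  rot[8] = ngle$nuggetju
  rot[9] = gle$nuggetjun
  rot[10] = le$nuggetjung
  rot[11] = e$nuggetjungl
  rot[12] = $nuggetjungle
Sorted (with $ < everything):
  sorted[0] = $nuggetjungle
  sorted[1] = e$nuggetjungl
  sorted[2] = etjungle$nugg
  sorted[3] = getjungle$nug
  sorted[4] = ggetjungle$nu
  sorted[5] = gle$nuggetjun
  sorted[6] = jungle$nugget
  sorted[7] = le$nuggetjung
  sorted[8] = ngle$nuggetju
  sorted[9] = nuggetjungle$
  sorted[10] = tjungle$nugge
  sorted[11] = uggetjungle$n
  sorted[12] = ungle$nuggetj
sorted[2] = etjungle$nugg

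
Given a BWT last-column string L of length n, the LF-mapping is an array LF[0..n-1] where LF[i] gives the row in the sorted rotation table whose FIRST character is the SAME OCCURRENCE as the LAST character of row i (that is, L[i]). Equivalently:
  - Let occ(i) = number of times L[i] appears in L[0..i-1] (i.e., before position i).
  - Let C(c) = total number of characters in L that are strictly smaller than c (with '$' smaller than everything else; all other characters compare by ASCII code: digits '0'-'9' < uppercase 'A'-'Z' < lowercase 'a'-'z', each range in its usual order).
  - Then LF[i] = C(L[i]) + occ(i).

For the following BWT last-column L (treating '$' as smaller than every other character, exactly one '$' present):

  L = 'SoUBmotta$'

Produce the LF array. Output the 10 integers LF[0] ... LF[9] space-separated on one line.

Char counts: '$':1, 'B':1, 'S':1, 'U':1, 'a':1, 'm':1, 'o':2, 't':2
C (first-col start): C('$')=0, C('B')=1, C('S')=2, C('U')=3, C('a')=4, C('m')=5, C('o')=6, C('t')=8
L[0]='S': occ=0, LF[0]=C('S')+0=2+0=2
L[1]='o': occ=0, LF[1]=C('o')+0=6+0=6
L[2]='U': occ=0, LF[2]=C('U')+0=3+0=3
L[3]='B': occ=0, LF[3]=C('B')+0=1+0=1
L[4]='m': occ=0, LF[4]=C('m')+0=5+0=5
L[5]='o': occ=1, LF[5]=C('o')+1=6+1=7
L[6]='t': occ=0, LF[6]=C('t')+0=8+0=8
L[7]='t': occ=1, LF[7]=C('t')+1=8+1=9
L[8]='a': occ=0, LF[8]=C('a')+0=4+0=4
L[9]='$': occ=0, LF[9]=C('$')+0=0+0=0

Answer: 2 6 3 1 5 7 8 9 4 0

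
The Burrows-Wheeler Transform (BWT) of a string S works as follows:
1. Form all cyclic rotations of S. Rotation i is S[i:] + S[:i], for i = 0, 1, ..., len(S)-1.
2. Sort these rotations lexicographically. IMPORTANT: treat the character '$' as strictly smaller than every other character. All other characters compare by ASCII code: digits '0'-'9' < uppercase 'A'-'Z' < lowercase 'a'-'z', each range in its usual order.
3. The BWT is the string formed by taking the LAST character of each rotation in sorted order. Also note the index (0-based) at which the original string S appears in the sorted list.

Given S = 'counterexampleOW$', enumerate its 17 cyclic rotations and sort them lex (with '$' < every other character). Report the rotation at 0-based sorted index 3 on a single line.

All 17 rotations (rotation i = S[i:]+S[:i]):
  rot[0] = counterexampleOW$
  rot[1] = ounterexampleOW$c
  rot[2] = unterexampleOW$co
  rot[3] = nterexampleOW$cou
  rot[4] = terexampleOW$coun
  rot[5] = erexampleOW$count
  rot[6] = rexampleOW$counte
  rot[7] = exampleOW$counter
  rot[8] = xampleOW$countere
  rot[9] = ampleOW$counterex
  rot[10] = mpleOW$counterexa
  rot[11] = pleOW$counterexam
  rot[12] = leOW$counterexamp
  rot[13] = eOW$counterexampl
  rot[14] = OW$counterexample
  rot[15] = W$counterexampleO
  rot[16] = $counterexampleOW
Sorted (with $ < everything):
  sorted[0] = $counterexampleOW
  sorted[1] = OW$counterexample
  sorted[2] = W$counterexampleO
  sorted[3] = ampleOW$counterex
  sorted[4] = counterexampleOW$
  sorted[5] = eOW$counterexampl
  sorted[6] = erexampleOW$count
  sorted[7] = exampleOW$counter
  sorted[8] = leOW$counterexamp
  sorted[9] = mpleOW$counterexa
  sorted[10] = nterexampleOW$cou
  sorted[11] = ounterexampleOW$c
  sorted[12] = pleOW$counterexam
  sorted[13] = rexampleOW$counte
  sorted[14] = terexampleOW$coun
  sorted[15] = unterexampleOW$co
  sorted[16] = xampleOW$countere
sorted[3] = ampleOW$counterex

Answer: ampleOW$counterex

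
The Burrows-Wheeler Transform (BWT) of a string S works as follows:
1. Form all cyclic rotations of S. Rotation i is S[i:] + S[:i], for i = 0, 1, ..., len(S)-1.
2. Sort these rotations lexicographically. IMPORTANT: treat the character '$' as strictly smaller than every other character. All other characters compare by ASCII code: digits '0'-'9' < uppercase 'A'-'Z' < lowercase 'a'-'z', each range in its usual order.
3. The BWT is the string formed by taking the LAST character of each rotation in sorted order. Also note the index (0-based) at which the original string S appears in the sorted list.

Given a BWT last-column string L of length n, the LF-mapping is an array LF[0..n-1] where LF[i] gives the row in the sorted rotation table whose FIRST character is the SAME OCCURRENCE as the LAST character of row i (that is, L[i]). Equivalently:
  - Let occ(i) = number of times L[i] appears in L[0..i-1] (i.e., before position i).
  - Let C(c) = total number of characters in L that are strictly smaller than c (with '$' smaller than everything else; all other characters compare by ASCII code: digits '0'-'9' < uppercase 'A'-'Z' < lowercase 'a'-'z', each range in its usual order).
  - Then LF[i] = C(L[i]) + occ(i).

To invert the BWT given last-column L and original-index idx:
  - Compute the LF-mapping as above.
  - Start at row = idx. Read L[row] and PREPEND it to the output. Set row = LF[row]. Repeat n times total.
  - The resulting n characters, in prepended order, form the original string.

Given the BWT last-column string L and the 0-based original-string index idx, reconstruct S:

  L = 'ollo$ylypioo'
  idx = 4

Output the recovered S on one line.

Answer: lollipoyoyo$

Derivation:
LF mapping: 5 2 3 6 0 10 4 11 9 1 7 8
Walk LF starting at row 4, prepending L[row]:
  step 1: row=4, L[4]='$', prepend. Next row=LF[4]=0
  step 2: row=0, L[0]='o', prepend. Next row=LF[0]=5
  step 3: row=5, L[5]='y', prepend. Next row=LF[5]=10
  step 4: row=10, L[10]='o', prepend. Next row=LF[10]=7
  step 5: row=7, L[7]='y', prepend. Next row=LF[7]=11
  step 6: row=11, L[11]='o', prepend. Next row=LF[11]=8
  step 7: row=8, L[8]='p', prepend. Next row=LF[8]=9
  step 8: row=9, L[9]='i', prepend. Next row=LF[9]=1
  step 9: row=1, L[1]='l', prepend. Next row=LF[1]=2
  step 10: row=2, L[2]='l', prepend. Next row=LF[2]=3
  step 11: row=3, L[3]='o', prepend. Next row=LF[3]=6
  step 12: row=6, L[6]='l', prepend. Next row=LF[6]=4
Reversed output: lollipoyoyo$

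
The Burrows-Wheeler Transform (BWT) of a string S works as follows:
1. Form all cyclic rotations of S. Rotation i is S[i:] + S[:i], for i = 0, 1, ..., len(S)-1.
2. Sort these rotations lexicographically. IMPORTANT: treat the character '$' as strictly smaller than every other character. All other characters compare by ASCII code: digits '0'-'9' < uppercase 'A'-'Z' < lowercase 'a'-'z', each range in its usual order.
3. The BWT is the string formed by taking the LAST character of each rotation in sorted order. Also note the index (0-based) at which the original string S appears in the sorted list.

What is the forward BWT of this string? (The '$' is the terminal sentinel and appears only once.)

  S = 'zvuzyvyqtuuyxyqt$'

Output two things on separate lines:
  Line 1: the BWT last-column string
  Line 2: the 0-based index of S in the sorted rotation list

Answer: tyyqqtuvzyyxvzu$u
15

Derivation:
All 17 rotations (rotation i = S[i:]+S[:i]):
  rot[0] = zvuzyvyqtuuyxyqt$
  rot[1] = vuzyvyqtuuyxyqt$z
  rot[2] = uzyvyqtuuyxyqt$zv
  rot[3] = zyvyqtuuyxyqt$zvu
  rot[4] = yvyqtuuyxyqt$zvuz
  rot[5] = vyqtuuyxyqt$zvuzy
  rot[6] = yqtuuyxyqt$zvuzyv
  rot[7] = qtuuyxyqt$zvuzyvy
  rot[8] = tuuyxyqt$zvuzyvyq
  rot[9] = uuyxyqt$zvuzyvyqt
  rot[10] = uyxyqt$zvuzyvyqtu
  rot[11] = yxyqt$zvuzyvyqtuu
  rot[12] = xyqt$zvuzyvyqtuuy
  rot[13] = yqt$zvuzyvyqtuuyx
  rot[14] = qt$zvuzyvyqtuuyxy
  rot[15] = t$zvuzyvyqtuuyxyq
  rot[16] = $zvuzyvyqtuuyxyqt
Sorted (with $ < everything):
  sorted[0] = $zvuzyvyqtuuyxyqt  (last char: 't')
  sorted[1] = qt$zvuzyvyqtuuyxy  (last char: 'y')
  sorted[2] = qtuuyxyqt$zvuzyvy  (last char: 'y')
  sorted[3] = t$zvuzyvyqtuuyxyq  (last char: 'q')
  sorted[4] = tuuyxyqt$zvuzyvyq  (last char: 'q')
  sorted[5] = uuyxyqt$zvuzyvyqt  (last char: 't')
  sorted[6] = uyxyqt$zvuzyvyqtu  (last char: 'u')
  sorted[7] = uzyvyqtuuyxyqt$zv  (last char: 'v')
  sorted[8] = vuzyvyqtuuyxyqt$z  (last char: 'z')
  sorted[9] = vyqtuuyxyqt$zvuzy  (last char: 'y')
  sorted[10] = xyqt$zvuzyvyqtuuy  (last char: 'y')
  sorted[11] = yqt$zvuzyvyqtuuyx  (last char: 'x')
  sorted[12] = yqtuuyxyqt$zvuzyv  (last char: 'v')
  sorted[13] = yvyqtuuyxyqt$zvuz  (last char: 'z')
  sorted[14] = yxyqt$zvuzyvyqtuu  (last char: 'u')
  sorted[15] = zvuzyvyqtuuyxyqt$  (last char: '$')
  sorted[16] = zyvyqtuuyxyqt$zvu  (last char: 'u')
Last column: tyyqqtuvzyyxvzu$u
Original string S is at sorted index 15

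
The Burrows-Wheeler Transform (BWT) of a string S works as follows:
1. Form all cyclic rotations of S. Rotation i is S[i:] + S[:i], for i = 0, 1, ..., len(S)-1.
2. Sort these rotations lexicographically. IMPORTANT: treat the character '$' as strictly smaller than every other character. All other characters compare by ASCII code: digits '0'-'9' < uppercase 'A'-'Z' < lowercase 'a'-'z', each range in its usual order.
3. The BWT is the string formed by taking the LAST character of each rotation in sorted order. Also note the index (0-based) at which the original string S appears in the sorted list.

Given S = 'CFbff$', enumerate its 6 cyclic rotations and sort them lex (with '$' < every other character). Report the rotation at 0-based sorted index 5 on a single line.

Answer: ff$CFb

Derivation:
All 6 rotations (rotation i = S[i:]+S[:i]):
  rot[0] = CFbff$
  rot[1] = Fbff$C
  rot[2] = bff$CF
  rot[3] = ff$CFb
  rot[4] = f$CFbf
  rot[5] = $CFbff
Sorted (with $ < everything):
  sorted[0] = $CFbff
  sorted[1] = CFbff$
  sorted[2] = Fbff$C
  sorted[3] = bff$CF
  sorted[4] = f$CFbf
  sorted[5] = ff$CFb
sorted[5] = ff$CFb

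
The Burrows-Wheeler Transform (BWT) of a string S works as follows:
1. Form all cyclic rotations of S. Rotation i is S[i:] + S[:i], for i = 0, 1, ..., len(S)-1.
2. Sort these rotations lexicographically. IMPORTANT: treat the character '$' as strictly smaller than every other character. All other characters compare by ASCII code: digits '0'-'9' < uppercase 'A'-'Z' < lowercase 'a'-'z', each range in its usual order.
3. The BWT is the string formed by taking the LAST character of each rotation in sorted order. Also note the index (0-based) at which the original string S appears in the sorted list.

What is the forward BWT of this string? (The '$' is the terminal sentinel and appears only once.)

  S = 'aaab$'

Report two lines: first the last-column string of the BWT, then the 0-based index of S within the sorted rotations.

Answer: b$aaa
1

Derivation:
All 5 rotations (rotation i = S[i:]+S[:i]):
  rot[0] = aaab$
  rot[1] = aab$a
  rot[2] = ab$aa
  rot[3] = b$aaa
  rot[4] = $aaab
Sorted (with $ < everything):
  sorted[0] = $aaab  (last char: 'b')
  sorted[1] = aaab$  (last char: '$')
  sorted[2] = aab$a  (last char: 'a')
  sorted[3] = ab$aa  (last char: 'a')
  sorted[4] = b$aaa  (last char: 'a')
Last column: b$aaa
Original string S is at sorted index 1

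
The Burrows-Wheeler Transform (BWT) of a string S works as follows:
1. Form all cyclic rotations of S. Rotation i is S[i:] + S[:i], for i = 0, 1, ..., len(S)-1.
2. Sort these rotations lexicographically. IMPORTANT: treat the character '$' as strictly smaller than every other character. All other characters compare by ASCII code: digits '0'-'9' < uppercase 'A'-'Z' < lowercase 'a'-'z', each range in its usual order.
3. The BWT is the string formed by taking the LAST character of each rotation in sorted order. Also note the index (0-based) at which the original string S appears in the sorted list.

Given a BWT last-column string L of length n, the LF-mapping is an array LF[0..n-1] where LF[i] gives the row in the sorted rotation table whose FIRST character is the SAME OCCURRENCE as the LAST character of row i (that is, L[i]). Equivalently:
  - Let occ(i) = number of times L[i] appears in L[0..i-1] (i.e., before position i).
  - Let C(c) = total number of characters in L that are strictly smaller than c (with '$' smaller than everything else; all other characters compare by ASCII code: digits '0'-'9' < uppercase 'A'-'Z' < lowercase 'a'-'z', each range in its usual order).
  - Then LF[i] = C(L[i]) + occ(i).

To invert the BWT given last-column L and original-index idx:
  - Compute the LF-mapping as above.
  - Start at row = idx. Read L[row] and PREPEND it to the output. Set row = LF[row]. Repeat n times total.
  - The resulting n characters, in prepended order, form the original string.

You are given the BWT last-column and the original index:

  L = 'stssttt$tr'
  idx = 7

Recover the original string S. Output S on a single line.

LF mapping: 2 5 3 4 6 7 8 0 9 1
Walk LF starting at row 7, prepending L[row]:
  step 1: row=7, L[7]='$', prepend. Next row=LF[7]=0
  step 2: row=0, L[0]='s', prepend. Next row=LF[0]=2
  step 3: row=2, L[2]='s', prepend. Next row=LF[2]=3
  step 4: row=3, L[3]='s', prepend. Next row=LF[3]=4
  step 5: row=4, L[4]='t', prepend. Next row=LF[4]=6
  step 6: row=6, L[6]='t', prepend. Next row=LF[6]=8
  step 7: row=8, L[8]='t', prepend. Next row=LF[8]=9
  step 8: row=9, L[9]='r', prepend. Next row=LF[9]=1
  step 9: row=1, L[1]='t', prepend. Next row=LF[1]=5
  step 10: row=5, L[5]='t', prepend. Next row=LF[5]=7
Reversed output: ttrtttsss$

Answer: ttrtttsss$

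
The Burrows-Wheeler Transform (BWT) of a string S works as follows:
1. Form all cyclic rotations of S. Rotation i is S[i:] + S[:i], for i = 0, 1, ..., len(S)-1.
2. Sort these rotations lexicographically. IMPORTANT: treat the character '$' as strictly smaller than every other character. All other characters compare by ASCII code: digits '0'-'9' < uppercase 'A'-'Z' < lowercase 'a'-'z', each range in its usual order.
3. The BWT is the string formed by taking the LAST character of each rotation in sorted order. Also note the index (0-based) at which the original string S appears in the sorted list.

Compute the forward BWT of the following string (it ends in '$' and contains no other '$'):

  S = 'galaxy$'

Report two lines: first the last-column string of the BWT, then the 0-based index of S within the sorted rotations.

All 7 rotations (rotation i = S[i:]+S[:i]):
  rot[0] = galaxy$
  rot[1] = alaxy$g
  rot[2] = laxy$ga
  rot[3] = axy$gal
  rot[4] = xy$gala
  rot[5] = y$galax
  rot[6] = $galaxy
Sorted (with $ < everything):
  sorted[0] = $galaxy  (last char: 'y')
  sorted[1] = alaxy$g  (last char: 'g')
  sorted[2] = axy$gal  (last char: 'l')
  sorted[3] = galaxy$  (last char: '$')
  sorted[4] = laxy$ga  (last char: 'a')
  sorted[5] = xy$gala  (last char: 'a')
  sorted[6] = y$galax  (last char: 'x')
Last column: ygl$aax
Original string S is at sorted index 3

Answer: ygl$aax
3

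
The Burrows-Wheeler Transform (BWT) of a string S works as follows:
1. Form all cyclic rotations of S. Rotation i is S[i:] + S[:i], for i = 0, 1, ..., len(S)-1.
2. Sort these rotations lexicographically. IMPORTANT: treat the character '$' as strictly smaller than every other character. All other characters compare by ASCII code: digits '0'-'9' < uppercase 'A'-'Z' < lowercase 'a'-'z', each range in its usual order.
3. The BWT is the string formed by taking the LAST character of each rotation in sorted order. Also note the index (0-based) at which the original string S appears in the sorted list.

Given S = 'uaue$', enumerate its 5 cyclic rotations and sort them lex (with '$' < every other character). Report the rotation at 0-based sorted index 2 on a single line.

Answer: e$uau

Derivation:
All 5 rotations (rotation i = S[i:]+S[:i]):
  rot[0] = uaue$
  rot[1] = aue$u
  rot[2] = ue$ua
  rot[3] = e$uau
  rot[4] = $uaue
Sorted (with $ < everything):
  sorted[0] = $uaue
  sorted[1] = aue$u
  sorted[2] = e$uau
  sorted[3] = uaue$
  sorted[4] = ue$ua
sorted[2] = e$uau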